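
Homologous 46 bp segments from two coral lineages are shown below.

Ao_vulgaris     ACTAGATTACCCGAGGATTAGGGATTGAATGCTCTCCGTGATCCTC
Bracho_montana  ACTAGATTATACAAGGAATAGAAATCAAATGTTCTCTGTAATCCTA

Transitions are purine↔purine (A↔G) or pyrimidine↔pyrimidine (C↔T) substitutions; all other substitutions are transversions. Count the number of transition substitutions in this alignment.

Differing sites — 10:C/T (Ti); 11:C/A (Tv); 13:G/A (Ti); 18:T/A (Tv); 22:G/A (Ti); 23:G/A (Ti); 26:T/C (Ti); 27:G/A (Ti); 32:C/T (Ti); 37:C/T (Ti); 40:G/A (Ti); 46:C/A (Tv).
Of the 12 differences, 9 transitions and 3 transversions, so the answer is 9.

9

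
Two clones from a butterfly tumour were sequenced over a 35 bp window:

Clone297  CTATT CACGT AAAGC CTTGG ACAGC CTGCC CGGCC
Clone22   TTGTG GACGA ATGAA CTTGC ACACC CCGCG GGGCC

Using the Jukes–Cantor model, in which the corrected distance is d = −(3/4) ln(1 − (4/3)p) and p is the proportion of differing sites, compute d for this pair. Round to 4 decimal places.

Differing sites — 1:C/T; 3:A/G; 5:T/G; 6:C/G; 10:T/A; 12:A/T; 13:A/G; 14:G/A; 15:C/A; 20:G/C; 24:G/C; 27:T/C; 30:C/G; 31:C/G.
p = 14/35 = 0.400000.
d = −0.75 · ln(1 − (4/3)·0.400000) = −0.75 · ln(0.466667) = −0.75 · (-0.762139) = 0.5716.

0.5716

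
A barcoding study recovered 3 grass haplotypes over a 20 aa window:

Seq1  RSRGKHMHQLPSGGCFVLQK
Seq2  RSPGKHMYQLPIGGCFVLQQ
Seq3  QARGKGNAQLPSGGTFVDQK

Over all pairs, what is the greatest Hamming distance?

Pairwise Hamming distances:
  Seq1 vs Seq2: 4
  Seq1 vs Seq3: 7
  Seq2 vs Seq3: 10
The largest is 10, between Seq2 and Seq3.

10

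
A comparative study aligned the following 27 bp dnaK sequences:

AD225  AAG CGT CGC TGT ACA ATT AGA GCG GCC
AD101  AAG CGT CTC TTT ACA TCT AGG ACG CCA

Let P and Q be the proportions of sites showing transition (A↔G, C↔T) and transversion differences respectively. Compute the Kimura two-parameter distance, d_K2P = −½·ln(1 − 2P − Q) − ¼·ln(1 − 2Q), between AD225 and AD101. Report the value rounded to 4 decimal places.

Differing sites — 8:G/T (Tv); 11:G/T (Tv); 16:A/T (Tv); 17:T/C (Ti); 21:A/G (Ti); 22:G/A (Ti); 25:G/C (Tv); 27:C/A (Tv).
Of the 8 differences, 3 transitions and 5 transversions over 27 sites: P = 3/27 = 0.111111, Q = 5/27 = 0.185185.
d = −0.5·ln(0.592593) − 0.25·ln(0.629630) = −0.5·(-0.523247) − 0.25·(-0.462623) = 0.3773.

0.3773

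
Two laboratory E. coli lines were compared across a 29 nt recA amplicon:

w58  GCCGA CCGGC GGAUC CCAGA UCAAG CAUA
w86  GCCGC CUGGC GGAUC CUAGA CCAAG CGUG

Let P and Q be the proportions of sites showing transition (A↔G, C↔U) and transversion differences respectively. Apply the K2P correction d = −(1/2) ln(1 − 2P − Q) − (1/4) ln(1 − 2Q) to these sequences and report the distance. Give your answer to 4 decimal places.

0.2563

Differing sites — 5:A/C (Tv); 7:C/U (Ti); 17:C/U (Ti); 21:U/C (Ti); 27:A/G (Ti); 29:A/G (Ti).
Of the 6 differences, 5 transitions and 1 transversion over 29 sites: P = 5/29 = 0.172414, Q = 1/29 = 0.034483.
d = −0.5·ln(0.620689) − 0.25·ln(0.931034) = −0.5·(-0.476925) − 0.25·(-0.071459) = 0.2563.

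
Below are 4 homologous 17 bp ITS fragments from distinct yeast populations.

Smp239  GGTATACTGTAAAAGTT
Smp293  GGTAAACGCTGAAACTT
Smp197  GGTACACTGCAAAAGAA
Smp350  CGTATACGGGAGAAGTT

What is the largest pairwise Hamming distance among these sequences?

8

Pairwise Hamming distances:
  Smp239 vs Smp293: 5
  Smp239 vs Smp197: 4
  Smp239 vs Smp350: 4
  Smp293 vs Smp197: 8
  Smp293 vs Smp350: 7
  Smp197 vs Smp350: 7
The largest is 8, between Smp293 and Smp197.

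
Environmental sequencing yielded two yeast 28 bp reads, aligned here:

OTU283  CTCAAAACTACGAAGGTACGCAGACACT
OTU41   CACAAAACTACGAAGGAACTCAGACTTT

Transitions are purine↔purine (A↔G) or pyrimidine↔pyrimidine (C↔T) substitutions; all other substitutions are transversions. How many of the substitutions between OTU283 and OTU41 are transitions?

The sequences differ at positions 2 (T/A, transversion), 17 (T/A, transversion), 20 (G/T, transversion), 26 (A/T, transversion), 27 (C/T, transition).
Of the 5 differences, 1 transition and 4 transversions, so the answer is 1.

1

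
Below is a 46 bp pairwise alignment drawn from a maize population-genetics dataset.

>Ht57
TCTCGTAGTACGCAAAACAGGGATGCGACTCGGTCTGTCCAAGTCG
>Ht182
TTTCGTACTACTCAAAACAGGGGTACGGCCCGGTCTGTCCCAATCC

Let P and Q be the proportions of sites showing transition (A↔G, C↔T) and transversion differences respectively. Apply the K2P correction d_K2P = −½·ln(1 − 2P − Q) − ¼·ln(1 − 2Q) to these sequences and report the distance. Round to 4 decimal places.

The sequences differ at positions 2 (C/T, transition), 8 (G/C, transversion), 12 (G/T, transversion), 23 (A/G, transition), 25 (G/A, transition), 28 (A/G, transition), 30 (T/C, transition), 41 (A/C, transversion), 43 (G/A, transition), 46 (G/C, transversion).
Of the 10 differences, 6 transitions and 4 transversions over 46 sites: P = 6/46 = 0.130435, Q = 4/46 = 0.086957.
d = −0.5·ln(0.652173) − 0.25·ln(0.826086) = −0.5·(-0.427445) − 0.25·(-0.191056) = 0.2615.

0.2615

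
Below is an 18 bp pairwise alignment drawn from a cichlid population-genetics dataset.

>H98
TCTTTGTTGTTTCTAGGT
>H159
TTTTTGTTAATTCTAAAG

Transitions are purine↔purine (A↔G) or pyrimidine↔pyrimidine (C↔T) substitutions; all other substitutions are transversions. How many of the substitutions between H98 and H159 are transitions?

4

The sequences differ at positions 2 (C/T, transition), 9 (G/A, transition), 10 (T/A, transversion), 16 (G/A, transition), 17 (G/A, transition), 18 (T/G, transversion).
Of the 6 differences, 4 transitions and 2 transversions, so the answer is 4.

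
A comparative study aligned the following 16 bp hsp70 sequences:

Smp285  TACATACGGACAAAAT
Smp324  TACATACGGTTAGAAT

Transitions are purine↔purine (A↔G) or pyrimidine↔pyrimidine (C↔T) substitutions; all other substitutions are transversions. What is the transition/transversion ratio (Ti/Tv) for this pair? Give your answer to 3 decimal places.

2.000

The sequences differ at positions 10 (A/T, transversion), 11 (C/T, transition), 13 (A/G, transition).
Of the 3 differences, 2 transitions and 1 transversion, so Ti/Tv = 2/1 = 2.000.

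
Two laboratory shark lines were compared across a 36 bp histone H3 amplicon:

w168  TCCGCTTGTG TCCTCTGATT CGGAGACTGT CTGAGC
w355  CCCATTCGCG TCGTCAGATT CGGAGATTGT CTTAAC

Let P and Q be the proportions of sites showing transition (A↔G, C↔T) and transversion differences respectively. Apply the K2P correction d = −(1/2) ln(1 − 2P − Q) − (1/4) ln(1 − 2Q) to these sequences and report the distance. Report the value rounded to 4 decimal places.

The sequences differ at positions 1 (T/C, transition), 4 (G/A, transition), 5 (C/T, transition), 7 (T/C, transition), 9 (T/C, transition), 13 (C/G, transversion), 16 (T/A, transversion), 27 (C/T, transition), 33 (G/T, transversion), 35 (G/A, transition).
Of the 10 differences, 7 transitions and 3 transversions over 36 sites: P = 7/36 = 0.194444, Q = 3/36 = 0.083333.
d = −0.5·ln(0.527779) − 0.25·ln(0.833334) = −0.5·(-0.639078) − 0.25·(-0.182321) = 0.3651.

0.3651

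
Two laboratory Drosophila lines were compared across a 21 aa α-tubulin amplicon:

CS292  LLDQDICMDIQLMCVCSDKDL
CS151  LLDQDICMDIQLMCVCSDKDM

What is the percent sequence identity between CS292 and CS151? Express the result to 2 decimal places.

95.24%

The sequences differ at position 21 (L/M).
20 of the 21 sites match, so the percent identity is 20/21 × 100 = 95.24%.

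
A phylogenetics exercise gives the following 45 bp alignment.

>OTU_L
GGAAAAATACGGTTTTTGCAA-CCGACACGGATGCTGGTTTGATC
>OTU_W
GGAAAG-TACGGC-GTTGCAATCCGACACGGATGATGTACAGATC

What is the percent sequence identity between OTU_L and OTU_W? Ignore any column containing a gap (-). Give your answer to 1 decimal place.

81.0%

Excluding the 3 gap columns leaves 42 comparable sites.
Mismatches occur at site 6 (A/G), site 13 (T/C), site 15 (T/G), site 35 (C/A), site 38 (G/T), site 39 (T/A), site 40 (T/C), site 41 (T/A).
34 of the 42 comparable sites match, so the percent identity is 34/42 × 100 = 81.0%.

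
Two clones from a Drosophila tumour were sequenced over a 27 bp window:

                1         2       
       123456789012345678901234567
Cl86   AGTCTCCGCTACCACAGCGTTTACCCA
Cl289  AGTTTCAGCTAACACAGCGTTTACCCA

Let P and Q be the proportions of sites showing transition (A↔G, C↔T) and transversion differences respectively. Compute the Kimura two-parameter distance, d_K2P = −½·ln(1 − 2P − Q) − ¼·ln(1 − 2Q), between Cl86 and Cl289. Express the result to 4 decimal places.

0.1203

Mismatches occur at site 4 (C→T, transition), site 7 (C→A, transversion), site 12 (C→A, transversion).
Of the 3 differences, 1 transition and 2 transversions over 27 sites: P = 1/27 = 0.037037, Q = 2/27 = 0.074074.
d = −0.5·ln(0.851852) − 0.25·ln(0.851852) = −0.5·(-0.160342) − 0.25·(-0.160342) = 0.1203.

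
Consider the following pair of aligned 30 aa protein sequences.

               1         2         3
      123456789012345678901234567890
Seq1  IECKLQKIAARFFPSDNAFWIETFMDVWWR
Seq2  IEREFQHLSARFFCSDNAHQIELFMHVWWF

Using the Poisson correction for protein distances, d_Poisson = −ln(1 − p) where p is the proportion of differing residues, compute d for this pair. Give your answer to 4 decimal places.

0.5108

Differing sites — 3:C/R; 4:K/E; 5:L/F; 7:K/H; 8:I/L; 9:A/S; 14:P/C; 19:F/H; 20:W/Q; 23:T/L; 26:D/H; 30:R/F.
p = 12/30 = 0.400000.
d = −ln(1 − 0.400000) = −ln(0.600000) = 0.5108.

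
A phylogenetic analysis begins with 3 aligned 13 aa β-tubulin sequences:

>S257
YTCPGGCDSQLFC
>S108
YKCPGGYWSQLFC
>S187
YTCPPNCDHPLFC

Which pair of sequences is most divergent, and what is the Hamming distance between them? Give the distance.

7

Pairwise Hamming distances:
  S257 vs S108: 3
  S257 vs S187: 4
  S108 vs S187: 7
The largest is 7, between S108 and S187.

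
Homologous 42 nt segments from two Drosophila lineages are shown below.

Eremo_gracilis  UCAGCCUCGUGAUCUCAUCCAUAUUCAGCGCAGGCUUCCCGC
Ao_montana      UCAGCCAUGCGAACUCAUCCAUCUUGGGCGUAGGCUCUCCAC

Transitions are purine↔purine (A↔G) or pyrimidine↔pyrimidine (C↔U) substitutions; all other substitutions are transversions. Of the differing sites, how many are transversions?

4

Differing sites — 7:U/A (Tv); 8:C/U (Ti); 10:U/C (Ti); 13:U/A (Tv); 23:A/C (Tv); 26:C/G (Tv); 27:A/G (Ti); 31:C/U (Ti); 37:U/C (Ti); 38:C/U (Ti); 41:G/A (Ti).
Of the 11 differences, 7 transitions and 4 transversions, so the answer is 4.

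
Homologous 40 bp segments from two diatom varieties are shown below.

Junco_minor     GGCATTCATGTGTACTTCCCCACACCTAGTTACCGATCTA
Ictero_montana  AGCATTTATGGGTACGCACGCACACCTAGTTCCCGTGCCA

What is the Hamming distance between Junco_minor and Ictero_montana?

The sequences differ at positions 1 (G/A), 7 (C/T), 11 (T/G), 16 (T/G), 17 (T/C), 18 (C/A), 20 (C/G), 32 (A/C), 36 (A/T), 37 (T/G), 39 (T/C).
That gives 11 mismatches out of 40 aligned sites, so the Hamming distance is 11.

11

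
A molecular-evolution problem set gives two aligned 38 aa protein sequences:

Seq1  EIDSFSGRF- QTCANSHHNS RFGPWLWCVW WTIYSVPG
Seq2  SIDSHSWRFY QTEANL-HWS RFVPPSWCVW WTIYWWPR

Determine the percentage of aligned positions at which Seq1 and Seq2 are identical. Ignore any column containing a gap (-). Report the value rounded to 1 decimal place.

66.7%

Excluding the 2 gap columns leaves 36 comparable sites.
Mismatches occur at site 1 (E↔S), site 5 (F↔H), site 7 (G↔W), site 13 (C↔E), site 16 (S↔L), site 19 (N↔W), site 23 (G↔V), site 25 (W↔P), site 26 (L↔S), site 35 (S↔W), site 36 (V↔W), site 38 (G↔R).
24 of the 36 comparable sites match, so the percent identity is 24/36 × 100 = 66.7%.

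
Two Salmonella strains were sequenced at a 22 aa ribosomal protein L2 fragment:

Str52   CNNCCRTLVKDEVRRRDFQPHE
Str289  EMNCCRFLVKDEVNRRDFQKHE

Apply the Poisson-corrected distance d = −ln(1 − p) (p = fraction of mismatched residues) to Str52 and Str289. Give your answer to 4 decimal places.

0.2578

Mismatches occur at site 1 (C↔E), site 2 (N↔M), site 7 (T↔F), site 14 (R↔N), site 20 (P↔K).
p = 5/22 = 0.227273.
d = −ln(1 − 0.227273) = −ln(0.772727) = 0.2578.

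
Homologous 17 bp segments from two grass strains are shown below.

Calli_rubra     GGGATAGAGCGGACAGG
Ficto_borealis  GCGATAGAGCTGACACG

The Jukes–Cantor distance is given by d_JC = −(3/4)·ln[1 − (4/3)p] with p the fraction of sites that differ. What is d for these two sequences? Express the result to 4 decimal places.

0.2012

Differing sites — 2:G/C; 11:G/T; 16:G/C.
p = 3/17 = 0.176471.
d = −0.75 · ln(1 − (4/3)·0.176471) = −0.75 · ln(0.764705) = −0.75 · (-0.268265) = 0.2012.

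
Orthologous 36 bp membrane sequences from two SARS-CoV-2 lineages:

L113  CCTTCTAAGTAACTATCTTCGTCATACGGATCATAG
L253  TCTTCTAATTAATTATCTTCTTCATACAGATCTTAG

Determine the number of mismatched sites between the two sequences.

6

The sequences differ at positions 1 (C/T), 9 (G/T), 13 (C/T), 21 (G/T), 28 (G/A), 33 (A/T).
That gives 6 mismatches out of 36 aligned sites, so the Hamming distance is 6.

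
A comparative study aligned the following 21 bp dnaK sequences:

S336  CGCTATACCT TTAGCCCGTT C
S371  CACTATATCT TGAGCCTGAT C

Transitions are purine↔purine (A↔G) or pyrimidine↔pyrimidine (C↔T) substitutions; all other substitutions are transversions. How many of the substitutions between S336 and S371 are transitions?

Mismatches occur at site 2 (G/A, transition), site 8 (C/T, transition), site 12 (T/G, transversion), site 17 (C/T, transition), site 19 (T/A, transversion).
Of the 5 differences, 3 transitions and 2 transversions, so the answer is 3.

3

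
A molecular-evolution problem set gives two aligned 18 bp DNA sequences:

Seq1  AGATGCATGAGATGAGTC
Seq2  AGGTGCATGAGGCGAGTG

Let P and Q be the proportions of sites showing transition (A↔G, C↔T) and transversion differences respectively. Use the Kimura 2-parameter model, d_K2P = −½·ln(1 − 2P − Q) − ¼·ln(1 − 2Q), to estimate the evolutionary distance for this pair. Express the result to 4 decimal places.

0.2757

Differing sites — 3:A/G (Ti); 12:A/G (Ti); 13:T/C (Ti); 18:C/G (Tv).
Of the 4 differences, 3 transitions and 1 transversion over 18 sites: P = 3/18 = 0.166667, Q = 1/18 = 0.055556.
d = −0.5·ln(0.611110) − 0.25·ln(0.888888) = −0.5·(-0.492478) − 0.25·(-0.117784) = 0.2757.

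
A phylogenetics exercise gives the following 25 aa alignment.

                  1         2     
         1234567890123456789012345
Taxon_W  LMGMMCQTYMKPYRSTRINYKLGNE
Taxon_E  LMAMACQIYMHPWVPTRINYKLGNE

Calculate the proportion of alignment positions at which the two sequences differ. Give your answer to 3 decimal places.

Mismatches occur at site 3 (G/A), site 5 (M/A), site 8 (T/I), site 11 (K/H), site 13 (Y/W), site 14 (R/V), site 15 (S/P).
There are 7 differences over 25 sites, so p = 7/25 = 0.280.

0.280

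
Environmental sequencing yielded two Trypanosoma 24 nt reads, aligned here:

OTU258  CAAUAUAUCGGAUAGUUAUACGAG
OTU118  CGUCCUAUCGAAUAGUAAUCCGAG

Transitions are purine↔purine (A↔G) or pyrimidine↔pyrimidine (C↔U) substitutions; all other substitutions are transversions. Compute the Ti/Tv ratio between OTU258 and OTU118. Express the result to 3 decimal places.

0.750

Differing sites — 2:A/G (Ti); 3:A/U (Tv); 4:U/C (Ti); 5:A/C (Tv); 11:G/A (Ti); 17:U/A (Tv); 20:A/C (Tv).
Of the 7 differences, 3 transitions and 4 transversions, so Ti/Tv = 3/4 = 0.750.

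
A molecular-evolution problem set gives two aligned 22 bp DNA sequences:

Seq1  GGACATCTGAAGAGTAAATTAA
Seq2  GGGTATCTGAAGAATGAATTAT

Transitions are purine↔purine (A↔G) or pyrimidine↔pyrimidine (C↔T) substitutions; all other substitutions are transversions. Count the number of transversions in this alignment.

1

Mismatches occur at site 3 (A↔G, transition), site 4 (C↔T, transition), site 14 (G↔A, transition), site 16 (A↔G, transition), site 22 (A↔T, transversion).
Of the 5 differences, 4 transitions and 1 transversion, so the answer is 1.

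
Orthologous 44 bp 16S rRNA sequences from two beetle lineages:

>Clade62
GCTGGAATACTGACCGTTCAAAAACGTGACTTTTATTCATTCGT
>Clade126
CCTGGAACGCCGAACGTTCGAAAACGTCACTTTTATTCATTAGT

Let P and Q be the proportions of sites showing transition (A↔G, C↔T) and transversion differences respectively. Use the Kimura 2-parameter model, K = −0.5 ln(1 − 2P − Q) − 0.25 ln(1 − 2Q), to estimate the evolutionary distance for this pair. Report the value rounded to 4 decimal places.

0.2094

Mismatches occur at site 1 (G/C, transversion), site 8 (T/C, transition), site 9 (A/G, transition), site 11 (T/C, transition), site 14 (C/A, transversion), site 20 (A/G, transition), site 28 (G/C, transversion), site 42 (C/A, transversion).
Of the 8 differences, 4 transitions and 4 transversions over 44 sites: P = 4/44 = 0.090909, Q = 4/44 = 0.090909.
d = −0.5·ln(0.727273) − 0.25·ln(0.818182) = −0.5·(-0.318453) − 0.25·(-0.200670) = 0.2094.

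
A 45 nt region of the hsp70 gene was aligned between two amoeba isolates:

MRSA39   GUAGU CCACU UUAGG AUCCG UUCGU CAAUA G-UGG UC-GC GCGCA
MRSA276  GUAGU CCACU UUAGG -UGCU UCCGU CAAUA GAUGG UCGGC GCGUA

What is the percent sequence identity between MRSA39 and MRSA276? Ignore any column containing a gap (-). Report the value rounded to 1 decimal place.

90.5%

Excluding the 3 gap columns leaves 42 comparable sites.
Mismatches occur at site 18 (C↔G), site 20 (G↔U), site 22 (U↔C), site 44 (C↔U).
38 of the 42 comparable sites match, so the percent identity is 38/42 × 100 = 90.5%.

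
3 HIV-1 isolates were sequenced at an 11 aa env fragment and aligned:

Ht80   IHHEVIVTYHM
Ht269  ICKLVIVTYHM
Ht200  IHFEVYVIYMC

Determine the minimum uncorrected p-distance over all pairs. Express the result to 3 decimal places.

0.273

Pairwise Hamming distances:
  Ht80 vs Ht269: 3
  Ht80 vs Ht200: 5
  Ht269 vs Ht200: 7
The smallest is 3 mismatches, between Ht80 and Ht269; p = 3/11 = 0.273.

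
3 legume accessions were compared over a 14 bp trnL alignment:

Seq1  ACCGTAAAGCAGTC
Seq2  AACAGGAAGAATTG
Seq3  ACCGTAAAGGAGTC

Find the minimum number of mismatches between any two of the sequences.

Pairwise Hamming distances:
  Seq1 vs Seq2: 7
  Seq1 vs Seq3: 1
  Seq2 vs Seq3: 7
The smallest is 1, between Seq1 and Seq3.

1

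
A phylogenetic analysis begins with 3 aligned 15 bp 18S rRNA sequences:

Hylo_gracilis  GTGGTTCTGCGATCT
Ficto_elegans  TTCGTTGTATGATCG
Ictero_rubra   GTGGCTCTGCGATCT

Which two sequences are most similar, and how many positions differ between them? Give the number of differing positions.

Pairwise Hamming distances:
  Hylo_gracilis vs Ficto_elegans: 6
  Hylo_gracilis vs Ictero_rubra: 1
  Ficto_elegans vs Ictero_rubra: 7
The smallest is 1, between Hylo_gracilis and Ictero_rubra.

1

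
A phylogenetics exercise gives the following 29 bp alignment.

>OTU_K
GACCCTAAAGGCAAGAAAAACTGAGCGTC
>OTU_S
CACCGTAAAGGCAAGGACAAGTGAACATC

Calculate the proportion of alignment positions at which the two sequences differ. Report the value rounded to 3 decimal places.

0.241

Mismatches occur at site 1 (G→C), site 5 (C→G), site 16 (A→G), site 18 (A→C), site 21 (C→G), site 25 (G→A), site 27 (G→A).
There are 7 differences over 29 sites, so p = 7/29 = 0.241.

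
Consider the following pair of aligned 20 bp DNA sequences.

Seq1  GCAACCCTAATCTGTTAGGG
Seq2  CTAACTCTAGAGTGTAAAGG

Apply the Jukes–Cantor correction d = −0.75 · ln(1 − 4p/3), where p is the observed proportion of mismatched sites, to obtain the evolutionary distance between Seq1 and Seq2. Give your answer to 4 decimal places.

0.5716

Mismatches occur at site 1 (G→C), site 2 (C→T), site 6 (C→T), site 10 (A→G), site 11 (T→A), site 12 (C→G), site 16 (T→A), site 18 (G→A).
p = 8/20 = 0.400000.
d = −0.75 · ln(1 − (4/3)·0.400000) = −0.75 · ln(0.466667) = −0.75 · (-0.762139) = 0.5716.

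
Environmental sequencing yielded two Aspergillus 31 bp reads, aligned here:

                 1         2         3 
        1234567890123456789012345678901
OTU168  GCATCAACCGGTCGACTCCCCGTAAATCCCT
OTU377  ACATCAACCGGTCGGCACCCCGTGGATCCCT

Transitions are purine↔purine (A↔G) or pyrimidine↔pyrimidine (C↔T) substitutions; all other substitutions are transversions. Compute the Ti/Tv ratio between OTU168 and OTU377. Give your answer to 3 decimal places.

Differing sites — 1:G/A (Ti); 15:A/G (Ti); 17:T/A (Tv); 24:A/G (Ti); 25:A/G (Ti).
Of the 5 differences, 4 transitions and 1 transversion, so Ti/Tv = 4/1 = 4.000.

4.000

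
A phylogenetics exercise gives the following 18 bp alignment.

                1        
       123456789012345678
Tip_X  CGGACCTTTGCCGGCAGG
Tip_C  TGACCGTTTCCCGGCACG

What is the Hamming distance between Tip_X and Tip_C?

Mismatches occur at site 1 (C/T), site 3 (G/A), site 4 (A/C), site 6 (C/G), site 10 (G/C), site 17 (G/C).
That gives 6 mismatches out of 18 aligned sites, so the Hamming distance is 6.

6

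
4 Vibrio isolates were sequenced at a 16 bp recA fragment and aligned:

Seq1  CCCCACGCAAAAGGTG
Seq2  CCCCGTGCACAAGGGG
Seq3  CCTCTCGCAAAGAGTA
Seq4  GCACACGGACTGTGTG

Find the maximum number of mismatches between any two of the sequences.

9

Pairwise Hamming distances:
  Seq1 vs Seq2: 4
  Seq1 vs Seq3: 5
  Seq1 vs Seq4: 7
  Seq2 vs Seq3: 8
  Seq2 vs Seq4: 9
  Seq3 vs Seq4: 8
The largest is 9, between Seq2 and Seq4.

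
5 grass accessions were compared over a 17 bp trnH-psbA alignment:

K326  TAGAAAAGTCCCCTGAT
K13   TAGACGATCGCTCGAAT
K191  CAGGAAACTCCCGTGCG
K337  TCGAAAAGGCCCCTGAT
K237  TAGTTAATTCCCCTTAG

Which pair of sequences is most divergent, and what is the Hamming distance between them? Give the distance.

Pairwise Hamming distances:
  K326 vs K13: 8
  K326 vs K191: 6
  K326 vs K337: 2
  K326 vs K237: 5
  K13 vs K191: 13
  K13 vs K337: 9
  K13 vs K237: 9
  K191 vs K337: 8
  K191 vs K237: 7
  K337 vs K237: 7
The largest is 13, between K13 and K191.

13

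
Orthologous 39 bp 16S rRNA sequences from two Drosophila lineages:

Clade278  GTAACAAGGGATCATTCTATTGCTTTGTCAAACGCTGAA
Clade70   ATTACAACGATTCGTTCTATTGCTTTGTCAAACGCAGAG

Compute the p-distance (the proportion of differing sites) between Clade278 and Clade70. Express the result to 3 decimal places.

0.205

Mismatches occur at site 1 (G/A), site 3 (A/T), site 8 (G/C), site 10 (G/A), site 11 (A/T), site 14 (A/G), site 36 (T/A), site 39 (A/G).
There are 8 differences over 39 sites, so p = 8/39 = 0.205.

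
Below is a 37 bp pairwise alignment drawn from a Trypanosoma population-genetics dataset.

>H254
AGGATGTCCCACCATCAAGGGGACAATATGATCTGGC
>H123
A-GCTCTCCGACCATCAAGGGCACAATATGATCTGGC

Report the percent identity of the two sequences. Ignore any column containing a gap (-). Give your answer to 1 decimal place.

Excluding the 1 gap column leaves 36 comparable sites.
Differing sites — 4:A/C; 6:G/C; 10:C/G; 22:G/C.
32 of the 36 comparable sites match, so the percent identity is 32/36 × 100 = 88.9%.

88.9%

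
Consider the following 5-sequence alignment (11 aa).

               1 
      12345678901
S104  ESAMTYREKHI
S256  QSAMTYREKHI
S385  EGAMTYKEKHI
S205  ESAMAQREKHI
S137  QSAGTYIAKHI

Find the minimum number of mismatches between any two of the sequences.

Pairwise Hamming distances:
  S104 vs S256: 1
  S104 vs S385: 2
  S104 vs S205: 2
  S104 vs S137: 4
  S256 vs S385: 3
  S256 vs S205: 3
  S256 vs S137: 3
  S385 vs S205: 4
  S385 vs S137: 5
  S205 vs S137: 6
The smallest is 1, between S104 and S256.

1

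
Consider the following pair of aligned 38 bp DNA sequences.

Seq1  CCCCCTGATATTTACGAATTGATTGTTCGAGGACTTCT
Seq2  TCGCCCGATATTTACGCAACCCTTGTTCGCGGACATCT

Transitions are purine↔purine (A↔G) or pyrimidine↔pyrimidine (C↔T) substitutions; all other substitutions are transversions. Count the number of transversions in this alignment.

The sequences differ at positions 1 (C/T, transition), 3 (C/G, transversion), 6 (T/C, transition), 17 (A/C, transversion), 19 (T/A, transversion), 20 (T/C, transition), 21 (G/C, transversion), 22 (A/C, transversion), 30 (A/C, transversion), 35 (T/A, transversion).
Of the 10 differences, 3 transitions and 7 transversions, so the answer is 7.

7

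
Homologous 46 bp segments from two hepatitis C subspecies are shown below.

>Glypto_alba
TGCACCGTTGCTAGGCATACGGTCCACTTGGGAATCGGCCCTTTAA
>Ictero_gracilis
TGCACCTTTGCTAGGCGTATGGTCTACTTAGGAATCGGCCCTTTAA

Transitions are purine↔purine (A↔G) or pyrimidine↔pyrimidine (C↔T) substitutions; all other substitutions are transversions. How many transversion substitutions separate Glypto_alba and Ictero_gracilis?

1

Differing sites — 7:G/T (Tv); 17:A/G (Ti); 20:C/T (Ti); 25:C/T (Ti); 30:G/A (Ti).
Of the 5 differences, 4 transitions and 1 transversion, so the answer is 1.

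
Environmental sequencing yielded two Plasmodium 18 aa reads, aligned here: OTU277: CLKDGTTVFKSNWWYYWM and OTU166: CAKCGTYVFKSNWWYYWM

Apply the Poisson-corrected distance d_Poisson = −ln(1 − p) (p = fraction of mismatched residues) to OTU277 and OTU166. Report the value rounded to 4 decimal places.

0.1823

The sequences differ at positions 2 (L/A), 4 (D/C), 7 (T/Y).
p = 3/18 = 0.166667.
d = −ln(1 − 0.166667) = −ln(0.833333) = 0.1823.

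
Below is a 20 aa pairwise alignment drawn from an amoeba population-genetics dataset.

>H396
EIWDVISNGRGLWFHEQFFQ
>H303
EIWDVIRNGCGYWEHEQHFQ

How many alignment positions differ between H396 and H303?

Mismatches occur at site 7 (S→R), site 10 (R→C), site 12 (L→Y), site 14 (F→E), site 18 (F→H).
That gives 5 mismatches out of 20 aligned sites, so the Hamming distance is 5.

5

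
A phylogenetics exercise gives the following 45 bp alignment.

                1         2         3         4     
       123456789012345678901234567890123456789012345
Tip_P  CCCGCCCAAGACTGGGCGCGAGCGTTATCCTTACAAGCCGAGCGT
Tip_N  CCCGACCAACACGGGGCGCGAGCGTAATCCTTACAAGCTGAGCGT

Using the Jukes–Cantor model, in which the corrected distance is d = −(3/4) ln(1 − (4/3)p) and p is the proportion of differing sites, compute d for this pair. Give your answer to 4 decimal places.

Differing sites — 5:C/A; 10:G/C; 13:T/G; 26:T/A; 39:C/T.
p = 5/45 = 0.111111.
d = −0.75 · ln(1 − (4/3)·0.111111) = −0.75 · ln(0.851852) = −0.75 · (-0.160342) = 0.1203.

0.1203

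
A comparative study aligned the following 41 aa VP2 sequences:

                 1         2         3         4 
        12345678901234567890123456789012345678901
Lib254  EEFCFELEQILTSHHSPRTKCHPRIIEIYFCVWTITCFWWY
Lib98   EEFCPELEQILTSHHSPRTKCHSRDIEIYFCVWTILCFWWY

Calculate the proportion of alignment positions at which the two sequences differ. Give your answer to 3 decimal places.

0.098

The sequences differ at positions 5 (F/P), 23 (P/S), 25 (I/D), 36 (T/L).
There are 4 differences over 41 sites, so p = 4/41 = 0.098.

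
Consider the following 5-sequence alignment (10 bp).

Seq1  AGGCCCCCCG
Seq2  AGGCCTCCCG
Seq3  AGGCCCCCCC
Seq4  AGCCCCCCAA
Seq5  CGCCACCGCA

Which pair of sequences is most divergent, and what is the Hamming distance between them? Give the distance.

Pairwise Hamming distances:
  Seq1 vs Seq2: 1
  Seq1 vs Seq3: 1
  Seq1 vs Seq4: 3
  Seq1 vs Seq5: 5
  Seq2 vs Seq3: 2
  Seq2 vs Seq4: 4
  Seq2 vs Seq5: 6
  Seq3 vs Seq4: 3
  Seq3 vs Seq5: 5
  Seq4 vs Seq5: 4
The largest is 6, between Seq2 and Seq5.

6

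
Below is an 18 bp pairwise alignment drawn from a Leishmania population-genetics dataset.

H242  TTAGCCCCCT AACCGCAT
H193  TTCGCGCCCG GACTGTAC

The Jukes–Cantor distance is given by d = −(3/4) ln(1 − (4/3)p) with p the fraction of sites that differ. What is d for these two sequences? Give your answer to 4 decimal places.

Mismatches occur at site 3 (A/C), site 6 (C/G), site 10 (T/G), site 11 (A/G), site 14 (C/T), site 16 (C/T), site 18 (T/C).
p = 7/18 = 0.388889.
d = −0.75 · ln(1 − (4/3)·0.388889) = −0.75 · ln(0.481481) = −0.75 · (-0.730889) = 0.5482.

0.5482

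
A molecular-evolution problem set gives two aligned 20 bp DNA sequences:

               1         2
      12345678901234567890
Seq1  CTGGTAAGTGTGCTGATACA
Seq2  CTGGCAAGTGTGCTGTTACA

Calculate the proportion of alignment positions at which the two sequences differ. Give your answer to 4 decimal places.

Differing sites — 5:T/C; 16:A/T.
There are 2 differences over 20 sites, so p = 2/20 = 0.1000.

0.1000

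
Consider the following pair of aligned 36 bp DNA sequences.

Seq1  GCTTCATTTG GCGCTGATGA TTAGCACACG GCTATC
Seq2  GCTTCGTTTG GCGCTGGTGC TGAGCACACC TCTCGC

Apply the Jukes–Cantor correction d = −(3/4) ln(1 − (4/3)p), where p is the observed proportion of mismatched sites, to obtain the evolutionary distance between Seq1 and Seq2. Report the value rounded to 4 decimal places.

0.2635

The sequences differ at positions 6 (A/G), 17 (A/G), 20 (A/C), 22 (T/G), 30 (G/C), 31 (G/T), 34 (A/C), 35 (T/G).
p = 8/36 = 0.222222.
d = −0.75 · ln(1 − (4/3)·0.222222) = −0.75 · ln(0.703704) = −0.75 · (-0.351397) = 0.2635.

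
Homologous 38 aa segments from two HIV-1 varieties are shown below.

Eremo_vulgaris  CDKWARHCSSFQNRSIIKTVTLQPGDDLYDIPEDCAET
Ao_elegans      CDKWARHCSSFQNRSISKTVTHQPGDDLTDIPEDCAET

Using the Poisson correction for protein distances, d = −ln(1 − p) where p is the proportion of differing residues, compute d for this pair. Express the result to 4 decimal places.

The sequences differ at positions 17 (I/S), 22 (L/H), 29 (Y/T).
p = 3/38 = 0.078947.
d = −ln(1 − 0.078947) = −ln(0.921053) = 0.0822.

0.0822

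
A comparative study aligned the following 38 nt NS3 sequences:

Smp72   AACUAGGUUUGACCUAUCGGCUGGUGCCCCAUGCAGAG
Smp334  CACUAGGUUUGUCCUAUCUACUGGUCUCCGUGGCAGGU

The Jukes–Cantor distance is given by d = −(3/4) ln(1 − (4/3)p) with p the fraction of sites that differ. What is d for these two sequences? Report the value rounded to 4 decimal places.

The sequences differ at positions 1 (A/C), 12 (A/U), 19 (G/U), 20 (G/A), 26 (G/C), 27 (C/U), 30 (C/G), 31 (A/U), 32 (U/G), 37 (A/G), 38 (G/U).
p = 11/38 = 0.289474.
d = −0.75 · ln(1 − (4/3)·0.289474) = −0.75 · ln(0.614035) = −0.75 · (-0.487703) = 0.3658.

0.3658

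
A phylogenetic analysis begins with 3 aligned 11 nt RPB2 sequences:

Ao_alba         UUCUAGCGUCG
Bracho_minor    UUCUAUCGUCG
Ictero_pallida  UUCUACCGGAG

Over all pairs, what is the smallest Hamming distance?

Pairwise Hamming distances:
  Ao_alba vs Bracho_minor: 1
  Ao_alba vs Ictero_pallida: 3
  Bracho_minor vs Ictero_pallida: 3
The smallest is 1, between Ao_alba and Bracho_minor.

1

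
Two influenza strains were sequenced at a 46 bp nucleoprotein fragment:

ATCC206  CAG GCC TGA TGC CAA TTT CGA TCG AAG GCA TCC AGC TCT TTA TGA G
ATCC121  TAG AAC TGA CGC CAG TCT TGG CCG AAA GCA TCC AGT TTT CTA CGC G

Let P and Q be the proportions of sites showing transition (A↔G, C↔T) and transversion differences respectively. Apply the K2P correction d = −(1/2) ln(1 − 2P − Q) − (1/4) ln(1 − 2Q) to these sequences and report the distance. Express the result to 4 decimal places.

Differing sites — 1:C/T (Ti); 4:G/A (Ti); 5:C/A (Tv); 10:T/C (Ti); 15:A/G (Ti); 17:T/C (Ti); 19:C/T (Ti); 21:A/G (Ti); 22:T/C (Ti); 27:G/A (Ti); 36:C/T (Ti); 38:C/T (Ti); 40:T/C (Ti); 43:T/C (Ti); 45:A/C (Tv).
Of the 15 differences, 13 transitions and 2 transversions over 46 sites: P = 13/46 = 0.282609, Q = 2/46 = 0.043478.
d = −0.5·ln(0.391304) − 0.25·ln(0.913044) = −0.5·(-0.938271) − 0.25·(-0.090971) = 0.4919.

0.4919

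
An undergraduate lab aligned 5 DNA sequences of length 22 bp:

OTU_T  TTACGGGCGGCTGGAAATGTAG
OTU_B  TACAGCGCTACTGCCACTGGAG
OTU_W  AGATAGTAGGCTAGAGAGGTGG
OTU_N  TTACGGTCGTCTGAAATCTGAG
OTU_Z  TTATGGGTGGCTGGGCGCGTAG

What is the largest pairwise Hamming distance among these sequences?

18

Pairwise Hamming distances:
  OTU_T vs OTU_B: 10
  OTU_T vs OTU_W: 10
  OTU_T vs OTU_N: 7
  OTU_T vs OTU_Z: 6
  OTU_B vs OTU_W: 18
  OTU_B vs OTU_N: 12
  OTU_B vs OTU_Z: 13
  OTU_W vs OTU_N: 14
  OTU_W vs OTU_Z: 11
  OTU_N vs OTU_Z: 10
The largest is 18, between OTU_B and OTU_W.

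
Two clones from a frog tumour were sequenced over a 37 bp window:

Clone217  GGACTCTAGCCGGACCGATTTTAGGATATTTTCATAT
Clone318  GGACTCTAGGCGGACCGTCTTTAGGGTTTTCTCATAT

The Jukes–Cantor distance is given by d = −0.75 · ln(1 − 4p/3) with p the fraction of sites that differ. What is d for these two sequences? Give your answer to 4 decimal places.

Mismatches occur at site 10 (C/G), site 18 (A/T), site 19 (T/C), site 26 (A/G), site 28 (A/T), site 31 (T/C).
p = 6/37 = 0.162162.
d = −0.75 · ln(1 − (4/3)·0.162162) = −0.75 · ln(0.783784) = −0.75 · (-0.243622) = 0.1827.

0.1827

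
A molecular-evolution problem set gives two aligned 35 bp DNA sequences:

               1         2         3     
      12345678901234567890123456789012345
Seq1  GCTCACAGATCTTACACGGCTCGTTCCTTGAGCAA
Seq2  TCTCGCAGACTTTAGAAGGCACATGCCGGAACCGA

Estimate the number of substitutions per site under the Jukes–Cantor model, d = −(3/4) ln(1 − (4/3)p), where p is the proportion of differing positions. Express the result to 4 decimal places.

The sequences differ at positions 1 (G/T), 5 (A/G), 10 (T/C), 11 (C/T), 15 (C/G), 17 (C/A), 21 (T/A), 23 (G/A), 25 (T/G), 28 (T/G), 29 (T/G), 30 (G/A), 32 (G/C), 34 (A/G).
p = 14/35 = 0.400000.
d = −0.75 · ln(1 − (4/3)·0.400000) = −0.75 · ln(0.466667) = −0.75 · (-0.762139) = 0.5716.

0.5716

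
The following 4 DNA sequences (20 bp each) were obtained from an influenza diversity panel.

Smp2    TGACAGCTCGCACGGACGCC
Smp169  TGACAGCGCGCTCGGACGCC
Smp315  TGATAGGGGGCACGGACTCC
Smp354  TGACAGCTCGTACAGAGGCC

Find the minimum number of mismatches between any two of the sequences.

2

Pairwise Hamming distances:
  Smp2 vs Smp169: 2
  Smp2 vs Smp315: 5
  Smp2 vs Smp354: 3
  Smp169 vs Smp315: 5
  Smp169 vs Smp354: 5
  Smp315 vs Smp354: 8
The smallest is 2, between Smp2 and Smp169.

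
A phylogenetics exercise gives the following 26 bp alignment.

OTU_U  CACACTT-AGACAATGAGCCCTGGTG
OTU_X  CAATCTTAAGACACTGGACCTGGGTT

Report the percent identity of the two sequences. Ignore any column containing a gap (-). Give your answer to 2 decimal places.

Excluding the 1 gap column leaves 25 comparable sites.
Mismatches occur at site 3 (C↔A), site 4 (A↔T), site 14 (A↔C), site 17 (A↔G), site 18 (G↔A), site 21 (C↔T), site 22 (T↔G), site 26 (G↔T).
17 of the 25 comparable sites match, so the percent identity is 17/25 × 100 = 68.00%.

68.00%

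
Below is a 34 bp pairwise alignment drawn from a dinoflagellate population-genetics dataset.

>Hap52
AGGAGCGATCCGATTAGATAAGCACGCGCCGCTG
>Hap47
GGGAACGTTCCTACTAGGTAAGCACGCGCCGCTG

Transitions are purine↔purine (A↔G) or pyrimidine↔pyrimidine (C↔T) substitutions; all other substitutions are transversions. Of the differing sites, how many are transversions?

2

The sequences differ at positions 1 (A/G, transition), 5 (G/A, transition), 8 (A/T, transversion), 12 (G/T, transversion), 14 (T/C, transition), 18 (A/G, transition).
Of the 6 differences, 4 transitions and 2 transversions, so the answer is 2.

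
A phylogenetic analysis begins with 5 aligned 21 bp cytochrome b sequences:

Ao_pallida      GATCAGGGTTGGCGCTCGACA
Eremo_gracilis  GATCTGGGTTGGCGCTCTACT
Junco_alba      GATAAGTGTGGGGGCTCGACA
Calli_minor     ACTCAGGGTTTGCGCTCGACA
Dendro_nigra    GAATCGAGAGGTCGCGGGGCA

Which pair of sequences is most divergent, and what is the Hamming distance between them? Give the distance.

Pairwise Hamming distances:
  Ao_pallida vs Eremo_gracilis: 3
  Ao_pallida vs Junco_alba: 4
  Ao_pallida vs Calli_minor: 3
  Ao_pallida vs Dendro_nigra: 10
  Eremo_gracilis vs Junco_alba: 7
  Eremo_gracilis vs Calli_minor: 6
  Eremo_gracilis vs Dendro_nigra: 12
  Junco_alba vs Calli_minor: 7
  Junco_alba vs Dendro_nigra: 10
  Calli_minor vs Dendro_nigra: 13
The largest is 13, between Calli_minor and Dendro_nigra.

13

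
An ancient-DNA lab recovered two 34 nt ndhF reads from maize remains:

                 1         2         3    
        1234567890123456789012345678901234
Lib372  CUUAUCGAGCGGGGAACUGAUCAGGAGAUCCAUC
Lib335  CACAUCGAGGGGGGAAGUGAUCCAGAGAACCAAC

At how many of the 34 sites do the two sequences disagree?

Differing sites — 2:U/A; 3:U/C; 10:C/G; 17:C/G; 23:A/C; 24:G/A; 29:U/A; 33:U/A.
That gives 8 mismatches out of 34 aligned sites, so the Hamming distance is 8.

8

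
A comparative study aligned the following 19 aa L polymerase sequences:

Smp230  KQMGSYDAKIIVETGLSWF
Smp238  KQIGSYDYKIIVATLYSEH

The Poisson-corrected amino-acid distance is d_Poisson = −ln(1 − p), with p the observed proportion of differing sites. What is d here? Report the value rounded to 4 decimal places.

Mismatches occur at site 3 (M/I), site 8 (A/Y), site 13 (E/A), site 15 (G/L), site 16 (L/Y), site 18 (W/E), site 19 (F/H).
p = 7/19 = 0.368421.
d = −ln(1 − 0.368421) = −ln(0.631579) = 0.4595.

0.4595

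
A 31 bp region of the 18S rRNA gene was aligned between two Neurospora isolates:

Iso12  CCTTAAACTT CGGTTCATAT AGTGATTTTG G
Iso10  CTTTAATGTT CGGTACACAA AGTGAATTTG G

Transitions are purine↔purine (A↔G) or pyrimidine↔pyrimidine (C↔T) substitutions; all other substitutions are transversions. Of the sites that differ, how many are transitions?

2

Differing sites — 2:C/T (Ti); 7:A/T (Tv); 8:C/G (Tv); 15:T/A (Tv); 18:T/C (Ti); 20:T/A (Tv); 26:T/A (Tv).
Of the 7 differences, 2 transitions and 5 transversions, so the answer is 2.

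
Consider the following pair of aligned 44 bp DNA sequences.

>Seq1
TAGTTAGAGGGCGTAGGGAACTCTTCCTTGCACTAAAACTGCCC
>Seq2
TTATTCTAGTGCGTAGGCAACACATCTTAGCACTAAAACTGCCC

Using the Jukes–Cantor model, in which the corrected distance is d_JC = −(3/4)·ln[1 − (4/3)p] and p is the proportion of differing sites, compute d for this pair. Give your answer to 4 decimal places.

0.2708

Mismatches occur at site 2 (A↔T), site 3 (G↔A), site 6 (A↔C), site 7 (G↔T), site 10 (G↔T), site 18 (G↔C), site 22 (T↔A), site 24 (T↔A), site 27 (C↔T), site 29 (T↔A).
p = 10/44 = 0.227273.
d = −0.75 · ln(1 − (4/3)·0.227273) = −0.75 · ln(0.696969) = −0.75 · (-0.361014) = 0.2708.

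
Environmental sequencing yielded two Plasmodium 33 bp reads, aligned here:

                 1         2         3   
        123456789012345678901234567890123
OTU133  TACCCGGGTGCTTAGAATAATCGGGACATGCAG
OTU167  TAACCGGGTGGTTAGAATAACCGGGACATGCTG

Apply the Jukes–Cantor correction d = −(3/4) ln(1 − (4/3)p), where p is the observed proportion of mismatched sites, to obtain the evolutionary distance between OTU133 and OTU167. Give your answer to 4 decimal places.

Differing sites — 3:C/A; 11:C/G; 21:T/C; 32:A/T.
p = 4/33 = 0.121212.
d = −0.75 · ln(1 − (4/3)·0.121212) = −0.75 · ln(0.838384) = −0.75 · (-0.176279) = 0.1322.

0.1322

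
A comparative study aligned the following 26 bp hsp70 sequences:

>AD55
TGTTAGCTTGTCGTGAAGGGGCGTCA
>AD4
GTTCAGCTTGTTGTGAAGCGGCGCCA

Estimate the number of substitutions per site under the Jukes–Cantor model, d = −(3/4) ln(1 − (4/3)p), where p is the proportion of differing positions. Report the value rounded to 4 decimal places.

0.2758

Mismatches occur at site 1 (T↔G), site 2 (G↔T), site 4 (T↔C), site 12 (C↔T), site 19 (G↔C), site 24 (T↔C).
p = 6/26 = 0.230769.
d = −0.75 · ln(1 − (4/3)·0.230769) = −0.75 · ln(0.692308) = −0.75 · (-0.367724) = 0.2758.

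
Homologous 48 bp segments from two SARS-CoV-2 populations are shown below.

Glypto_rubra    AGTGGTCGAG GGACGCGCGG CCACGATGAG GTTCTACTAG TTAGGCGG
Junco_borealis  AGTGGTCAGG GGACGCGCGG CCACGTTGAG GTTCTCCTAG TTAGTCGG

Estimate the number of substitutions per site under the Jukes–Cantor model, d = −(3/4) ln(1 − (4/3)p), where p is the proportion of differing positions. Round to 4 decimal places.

0.1121

Differing sites — 8:G/A; 9:A/G; 26:A/T; 36:A/C; 45:G/T.
p = 5/48 = 0.104167.
d = −0.75 · ln(1 − (4/3)·0.104167) = −0.75 · ln(0.861111) = −0.75 · (-0.149532) = 0.1121.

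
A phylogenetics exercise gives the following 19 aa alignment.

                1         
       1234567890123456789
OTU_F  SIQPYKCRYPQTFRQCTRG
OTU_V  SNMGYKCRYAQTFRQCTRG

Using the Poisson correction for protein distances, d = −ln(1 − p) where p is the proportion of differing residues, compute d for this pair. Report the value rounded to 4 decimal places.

Mismatches occur at site 2 (I↔N), site 3 (Q↔M), site 4 (P↔G), site 10 (P↔A).
p = 4/19 = 0.210526.
d = −ln(1 − 0.210526) = −ln(0.789474) = 0.2364.

0.2364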